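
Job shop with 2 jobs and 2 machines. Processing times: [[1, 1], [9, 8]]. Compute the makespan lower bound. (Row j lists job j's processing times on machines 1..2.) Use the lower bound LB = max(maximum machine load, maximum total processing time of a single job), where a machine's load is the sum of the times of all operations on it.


Machine loads:
  Machine 1: 1 + 9 = 10
  Machine 2: 1 + 8 = 9
Max machine load = 10
Job totals:
  Job 1: 2
  Job 2: 17
Max job total = 17
Lower bound = max(10, 17) = 17

17


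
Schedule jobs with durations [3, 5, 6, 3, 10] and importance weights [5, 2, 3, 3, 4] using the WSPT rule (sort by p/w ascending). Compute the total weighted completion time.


Compute p/w ratios and sort ascending (WSPT): [(3, 5), (3, 3), (6, 3), (5, 2), (10, 4)]
Compute weighted completion times:
  Job (p=3,w=5): C=3, w*C=5*3=15
  Job (p=3,w=3): C=6, w*C=3*6=18
  Job (p=6,w=3): C=12, w*C=3*12=36
  Job (p=5,w=2): C=17, w*C=2*17=34
  Job (p=10,w=4): C=27, w*C=4*27=108
Total weighted completion time = 211

211


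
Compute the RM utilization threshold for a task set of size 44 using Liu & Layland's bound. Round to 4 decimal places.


Compute 2^(1/44) = 1.0158780831
Subtract 1: 1.0158780831 - 1 = 0.0158780831
Multiply by n: 44 * 0.0158780831 = 0.6986356564
Round to 4 dp: 0.6986

0.6986


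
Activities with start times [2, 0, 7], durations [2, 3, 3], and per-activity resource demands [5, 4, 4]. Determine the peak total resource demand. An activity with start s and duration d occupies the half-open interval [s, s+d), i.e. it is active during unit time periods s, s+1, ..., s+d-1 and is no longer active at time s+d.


Each activity i is active on [start_i, start_i + duration_i).
Compute total resource usage per time slot:
  t=0: active resources = [4], total = 4
  t=1: active resources = [4], total = 4
  t=2: active resources = [5, 4], total = 9
  t=3: active resources = [5], total = 5
  t=4: active resources = [], total = 0
  t=5: active resources = [], total = 0
  t=6: active resources = [], total = 0
  t=7: active resources = [4], total = 4
  t=8: active resources = [4], total = 4
  t=9: active resources = [4], total = 4
Peak resource demand = 9

9


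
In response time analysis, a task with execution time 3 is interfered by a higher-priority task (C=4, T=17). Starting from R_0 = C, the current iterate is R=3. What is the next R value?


R_next = C + ceil(R_prev / T_hp) * C_hp
ceil(3 / 17) = ceil(0.1765) = 1
Interference = 1 * 4 = 4
R_next = 3 + 4 = 7

7


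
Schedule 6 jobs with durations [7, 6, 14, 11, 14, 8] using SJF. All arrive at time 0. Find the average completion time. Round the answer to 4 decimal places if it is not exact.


SJF order (ascending): [6, 7, 8, 11, 14, 14]
Completion times:
  Job 1: burst=6, C=6
  Job 2: burst=7, C=13
  Job 3: burst=8, C=21
  Job 4: burst=11, C=32
  Job 5: burst=14, C=46
  Job 6: burst=14, C=60
Average completion = 178/6 = 29.6667

29.6667


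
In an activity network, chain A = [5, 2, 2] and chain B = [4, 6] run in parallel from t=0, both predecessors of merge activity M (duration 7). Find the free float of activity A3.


ES(A3) = sum of predecessors on chain A = 7
EF(A3) = ES + duration = 7 + 2 = 9
Successor of A3 is M. ES(M) = max(sum(A), sum(B)) = max(9, 10) = 10
Free float = ES(successor) - EF(current) = 10 - 9 = 1

1


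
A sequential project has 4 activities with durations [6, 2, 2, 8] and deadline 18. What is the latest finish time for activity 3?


LF(activity 3) = deadline - sum of successor durations
Successors: activities 4 through 4 with durations [8]
Sum of successor durations = 8
LF = 18 - 8 = 10

10


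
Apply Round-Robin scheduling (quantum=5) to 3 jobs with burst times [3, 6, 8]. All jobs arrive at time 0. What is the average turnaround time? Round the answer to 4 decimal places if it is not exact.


Time quantum = 5
Execution trace:
  J1 runs 3 units, time = 3
  J2 runs 5 units, time = 8
  J3 runs 5 units, time = 13
  J2 runs 1 units, time = 14
  J3 runs 3 units, time = 17
Finish times: [3, 14, 17]
Average turnaround = 34/3 = 11.3333

11.3333


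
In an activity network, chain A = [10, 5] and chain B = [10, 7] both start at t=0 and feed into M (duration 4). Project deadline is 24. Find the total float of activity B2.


Forward pass: ES(B2) = sum of predecessors on chain B = 10
EF = ES + duration = 10 + 7 = 17
Backward pass: LF(M) = deadline = 24; LS(M) = 24 - 4 = 20
LF(B2) = LS(M) - sum(successors on chain B) = 20 - 0 = 20
LS = LF - duration = 20 - 7 = 13
Total float = LS - ES = 13 - 10 = 3

3


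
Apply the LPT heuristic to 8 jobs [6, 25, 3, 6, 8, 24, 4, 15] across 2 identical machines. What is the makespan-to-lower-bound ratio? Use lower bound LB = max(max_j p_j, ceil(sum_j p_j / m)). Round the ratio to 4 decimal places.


LPT order: [25, 24, 15, 8, 6, 6, 4, 3]
Machine loads after assignment: [45, 46]
LPT makespan = 46
Lower bound = max(max_job, ceil(total/2)) = max(25, 46) = 46
Ratio = 46 / 46 = 1.0

1.0


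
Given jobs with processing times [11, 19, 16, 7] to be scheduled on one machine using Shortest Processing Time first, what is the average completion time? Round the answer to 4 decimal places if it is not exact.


Sort jobs by processing time (SPT order): [7, 11, 16, 19]
Compute completion times sequentially:
  Job 1: processing = 7, completes at 7
  Job 2: processing = 11, completes at 18
  Job 3: processing = 16, completes at 34
  Job 4: processing = 19, completes at 53
Sum of completion times = 112
Average completion time = 112/4 = 28.0

28.0


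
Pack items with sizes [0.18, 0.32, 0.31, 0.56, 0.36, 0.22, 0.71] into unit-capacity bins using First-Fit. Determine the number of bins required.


Place items sequentially using First-Fit:
  Item 0.18 -> new Bin 1
  Item 0.32 -> Bin 1 (now 0.5)
  Item 0.31 -> Bin 1 (now 0.81)
  Item 0.56 -> new Bin 2
  Item 0.36 -> Bin 2 (now 0.92)
  Item 0.22 -> new Bin 3
  Item 0.71 -> Bin 3 (now 0.93)
Total bins used = 3

3


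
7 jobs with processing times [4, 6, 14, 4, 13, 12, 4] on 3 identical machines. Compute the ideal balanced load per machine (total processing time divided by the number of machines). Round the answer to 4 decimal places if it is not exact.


Total processing time = 4 + 6 + 14 + 4 + 13 + 12 + 4 = 57
Number of machines = 3
Ideal balanced load = 57 / 3 = 19.0

19.0


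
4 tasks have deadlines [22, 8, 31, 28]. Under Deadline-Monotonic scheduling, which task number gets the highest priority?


Sort tasks by relative deadline (ascending):
  Task 2: deadline = 8
  Task 1: deadline = 22
  Task 4: deadline = 28
  Task 3: deadline = 31
Priority order (highest first): [2, 1, 4, 3]
Highest priority task = 2

2


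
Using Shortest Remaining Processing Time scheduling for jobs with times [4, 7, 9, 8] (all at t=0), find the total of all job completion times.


Since all jobs arrive at t=0, SRPT equals SPT ordering.
SPT order: [4, 7, 8, 9]
Completion times:
  Job 1: p=4, C=4
  Job 2: p=7, C=11
  Job 3: p=8, C=19
  Job 4: p=9, C=28
Total completion time = 4 + 11 + 19 + 28 = 62

62


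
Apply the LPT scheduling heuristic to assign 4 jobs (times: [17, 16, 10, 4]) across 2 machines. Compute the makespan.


Sort jobs in decreasing order (LPT): [17, 16, 10, 4]
Assign each job to the least loaded machine:
  Machine 1: jobs [17, 4], load = 21
  Machine 2: jobs [16, 10], load = 26
Makespan = max load = 26

26


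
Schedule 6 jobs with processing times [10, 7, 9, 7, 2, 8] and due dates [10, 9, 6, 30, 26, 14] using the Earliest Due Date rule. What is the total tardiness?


Sort by due date (EDD order): [(9, 6), (7, 9), (10, 10), (8, 14), (2, 26), (7, 30)]
Compute completion times and tardiness:
  Job 1: p=9, d=6, C=9, tardiness=max(0,9-6)=3
  Job 2: p=7, d=9, C=16, tardiness=max(0,16-9)=7
  Job 3: p=10, d=10, C=26, tardiness=max(0,26-10)=16
  Job 4: p=8, d=14, C=34, tardiness=max(0,34-14)=20
  Job 5: p=2, d=26, C=36, tardiness=max(0,36-26)=10
  Job 6: p=7, d=30, C=43, tardiness=max(0,43-30)=13
Total tardiness = 69

69


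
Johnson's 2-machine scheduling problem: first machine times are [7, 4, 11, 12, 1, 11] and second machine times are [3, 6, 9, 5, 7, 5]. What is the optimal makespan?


Apply Johnson's rule:
  Group 1 (a <= b): [(5, 1, 7), (2, 4, 6)]
  Group 2 (a > b): [(3, 11, 9), (4, 12, 5), (6, 11, 5), (1, 7, 3)]
Optimal job order: [5, 2, 3, 4, 6, 1]
Schedule:
  Job 5: M1 done at 1, M2 done at 8
  Job 2: M1 done at 5, M2 done at 14
  Job 3: M1 done at 16, M2 done at 25
  Job 4: M1 done at 28, M2 done at 33
  Job 6: M1 done at 39, M2 done at 44
  Job 1: M1 done at 46, M2 done at 49
Makespan = 49

49


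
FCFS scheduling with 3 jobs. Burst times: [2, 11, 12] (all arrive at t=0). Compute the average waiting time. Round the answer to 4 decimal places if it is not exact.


FCFS order (as given): [2, 11, 12]
Waiting times:
  Job 1: wait = 0
  Job 2: wait = 2
  Job 3: wait = 13
Sum of waiting times = 15
Average waiting time = 15/3 = 5.0

5.0


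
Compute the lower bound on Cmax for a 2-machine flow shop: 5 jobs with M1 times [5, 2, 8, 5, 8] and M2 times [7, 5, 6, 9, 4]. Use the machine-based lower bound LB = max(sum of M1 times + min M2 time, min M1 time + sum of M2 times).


LB1 = sum(M1 times) + min(M2 times) = 28 + 4 = 32
LB2 = min(M1 times) + sum(M2 times) = 2 + 31 = 33
Lower bound = max(LB1, LB2) = max(32, 33) = 33

33


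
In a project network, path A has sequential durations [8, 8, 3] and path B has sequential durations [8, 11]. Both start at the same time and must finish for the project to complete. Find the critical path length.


Path A total = 8 + 8 + 3 = 19
Path B total = 8 + 11 = 19
Critical path = longest path = max(19, 19) = 19

19


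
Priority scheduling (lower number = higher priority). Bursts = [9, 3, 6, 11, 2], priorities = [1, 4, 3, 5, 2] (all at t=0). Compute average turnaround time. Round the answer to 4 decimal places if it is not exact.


Sort by priority (ascending = highest first):
Order: [(1, 9), (2, 2), (3, 6), (4, 3), (5, 11)]
Completion times:
  Priority 1, burst=9, C=9
  Priority 2, burst=2, C=11
  Priority 3, burst=6, C=17
  Priority 4, burst=3, C=20
  Priority 5, burst=11, C=31
Average turnaround = 88/5 = 17.6

17.6


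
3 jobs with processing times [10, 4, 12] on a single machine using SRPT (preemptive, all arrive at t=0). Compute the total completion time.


Since all jobs arrive at t=0, SRPT equals SPT ordering.
SPT order: [4, 10, 12]
Completion times:
  Job 1: p=4, C=4
  Job 2: p=10, C=14
  Job 3: p=12, C=26
Total completion time = 4 + 14 + 26 = 44

44


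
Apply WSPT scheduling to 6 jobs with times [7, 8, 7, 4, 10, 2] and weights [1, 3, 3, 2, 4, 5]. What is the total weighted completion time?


Compute p/w ratios and sort ascending (WSPT): [(2, 5), (4, 2), (7, 3), (10, 4), (8, 3), (7, 1)]
Compute weighted completion times:
  Job (p=2,w=5): C=2, w*C=5*2=10
  Job (p=4,w=2): C=6, w*C=2*6=12
  Job (p=7,w=3): C=13, w*C=3*13=39
  Job (p=10,w=4): C=23, w*C=4*23=92
  Job (p=8,w=3): C=31, w*C=3*31=93
  Job (p=7,w=1): C=38, w*C=1*38=38
Total weighted completion time = 284

284


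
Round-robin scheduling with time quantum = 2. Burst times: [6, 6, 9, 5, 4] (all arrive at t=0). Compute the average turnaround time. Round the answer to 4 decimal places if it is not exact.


Time quantum = 2
Execution trace:
  J1 runs 2 units, time = 2
  J2 runs 2 units, time = 4
  J3 runs 2 units, time = 6
  J4 runs 2 units, time = 8
  J5 runs 2 units, time = 10
  J1 runs 2 units, time = 12
  J2 runs 2 units, time = 14
  J3 runs 2 units, time = 16
  J4 runs 2 units, time = 18
  J5 runs 2 units, time = 20
  J1 runs 2 units, time = 22
  J2 runs 2 units, time = 24
  J3 runs 2 units, time = 26
  J4 runs 1 units, time = 27
  J3 runs 2 units, time = 29
  J3 runs 1 units, time = 30
Finish times: [22, 24, 30, 27, 20]
Average turnaround = 123/5 = 24.6

24.6


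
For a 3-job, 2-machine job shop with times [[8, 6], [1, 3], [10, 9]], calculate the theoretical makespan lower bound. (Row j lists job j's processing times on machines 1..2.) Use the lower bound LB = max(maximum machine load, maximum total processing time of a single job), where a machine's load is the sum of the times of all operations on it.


Machine loads:
  Machine 1: 8 + 1 + 10 = 19
  Machine 2: 6 + 3 + 9 = 18
Max machine load = 19
Job totals:
  Job 1: 14
  Job 2: 4
  Job 3: 19
Max job total = 19
Lower bound = max(19, 19) = 19

19


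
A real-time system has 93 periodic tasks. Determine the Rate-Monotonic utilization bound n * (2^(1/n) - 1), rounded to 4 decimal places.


Compute 2^(1/93) = 1.0074810397
Subtract 1: 1.0074810397 - 1 = 0.0074810397
Multiply by n: 93 * 0.0074810397 = 0.6957366921
Round to 4 dp: 0.6957

0.6957


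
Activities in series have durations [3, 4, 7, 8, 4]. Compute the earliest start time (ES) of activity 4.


Activity 4 starts after activities 1 through 3 complete.
Predecessor durations: [3, 4, 7]
ES = 3 + 4 + 7 = 14

14


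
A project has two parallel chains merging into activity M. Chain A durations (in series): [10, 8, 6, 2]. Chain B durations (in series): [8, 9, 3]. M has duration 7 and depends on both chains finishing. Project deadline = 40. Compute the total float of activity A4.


Forward pass: ES(A4) = sum of predecessors on chain A = 24
EF = ES + duration = 24 + 2 = 26
Backward pass: LF(M) = deadline = 40; LS(M) = 40 - 7 = 33
LF(A4) = LS(M) - sum(successors on chain A) = 33 - 0 = 33
LS = LF - duration = 33 - 2 = 31
Total float = LS - ES = 31 - 24 = 7

7


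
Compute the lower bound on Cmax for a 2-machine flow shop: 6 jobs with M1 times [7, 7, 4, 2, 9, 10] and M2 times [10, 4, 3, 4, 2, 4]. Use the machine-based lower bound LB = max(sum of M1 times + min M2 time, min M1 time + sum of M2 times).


LB1 = sum(M1 times) + min(M2 times) = 39 + 2 = 41
LB2 = min(M1 times) + sum(M2 times) = 2 + 27 = 29
Lower bound = max(LB1, LB2) = max(41, 29) = 41

41


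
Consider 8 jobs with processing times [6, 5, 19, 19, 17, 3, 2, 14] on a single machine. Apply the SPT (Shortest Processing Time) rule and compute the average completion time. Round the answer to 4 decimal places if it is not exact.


Sort jobs by processing time (SPT order): [2, 3, 5, 6, 14, 17, 19, 19]
Compute completion times sequentially:
  Job 1: processing = 2, completes at 2
  Job 2: processing = 3, completes at 5
  Job 3: processing = 5, completes at 10
  Job 4: processing = 6, completes at 16
  Job 5: processing = 14, completes at 30
  Job 6: processing = 17, completes at 47
  Job 7: processing = 19, completes at 66
  Job 8: processing = 19, completes at 85
Sum of completion times = 261
Average completion time = 261/8 = 32.625

32.625


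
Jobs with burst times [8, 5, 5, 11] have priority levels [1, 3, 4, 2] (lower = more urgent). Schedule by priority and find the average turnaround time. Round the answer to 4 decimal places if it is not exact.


Sort by priority (ascending = highest first):
Order: [(1, 8), (2, 11), (3, 5), (4, 5)]
Completion times:
  Priority 1, burst=8, C=8
  Priority 2, burst=11, C=19
  Priority 3, burst=5, C=24
  Priority 4, burst=5, C=29
Average turnaround = 80/4 = 20.0

20.0


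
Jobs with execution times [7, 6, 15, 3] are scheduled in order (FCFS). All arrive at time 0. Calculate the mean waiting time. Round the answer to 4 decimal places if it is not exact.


FCFS order (as given): [7, 6, 15, 3]
Waiting times:
  Job 1: wait = 0
  Job 2: wait = 7
  Job 3: wait = 13
  Job 4: wait = 28
Sum of waiting times = 48
Average waiting time = 48/4 = 12.0

12.0


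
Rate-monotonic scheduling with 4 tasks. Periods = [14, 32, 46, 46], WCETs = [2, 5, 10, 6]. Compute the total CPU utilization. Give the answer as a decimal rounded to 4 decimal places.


Compute individual utilizations (exact fractions):
  Task 1: C/T = 2/14 = 1/7 (approx. 0.1429)
  Task 2: C/T = 5/32 (approx. 0.1563)
  Task 3: C/T = 10/46 = 5/23 (approx. 0.2174)
  Task 4: C/T = 6/46 = 3/23 (approx. 0.1304)
Total utilization U = 1/7 + 5/32 + 5/23 + 3/23 = 3333/5152
Rounded to 4 decimal places: U = 0.6469
RM (Liu & Layland) bound for 4 tasks = 0.756828; compare with U = 3333/5152 (approx. 0.646933)
U <= bound, so schedulable by RM sufficient condition.

0.6469


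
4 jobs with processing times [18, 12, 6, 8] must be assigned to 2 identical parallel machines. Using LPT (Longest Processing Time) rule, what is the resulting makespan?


Sort jobs in decreasing order (LPT): [18, 12, 8, 6]
Assign each job to the least loaded machine:
  Machine 1: jobs [18, 6], load = 24
  Machine 2: jobs [12, 8], load = 20
Makespan = max load = 24

24


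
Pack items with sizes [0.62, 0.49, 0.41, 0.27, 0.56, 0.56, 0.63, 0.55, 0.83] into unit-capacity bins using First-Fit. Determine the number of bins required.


Place items sequentially using First-Fit:
  Item 0.62 -> new Bin 1
  Item 0.49 -> new Bin 2
  Item 0.41 -> Bin 2 (now 0.9)
  Item 0.27 -> Bin 1 (now 0.89)
  Item 0.56 -> new Bin 3
  Item 0.56 -> new Bin 4
  Item 0.63 -> new Bin 5
  Item 0.55 -> new Bin 6
  Item 0.83 -> new Bin 7
Total bins used = 7

7


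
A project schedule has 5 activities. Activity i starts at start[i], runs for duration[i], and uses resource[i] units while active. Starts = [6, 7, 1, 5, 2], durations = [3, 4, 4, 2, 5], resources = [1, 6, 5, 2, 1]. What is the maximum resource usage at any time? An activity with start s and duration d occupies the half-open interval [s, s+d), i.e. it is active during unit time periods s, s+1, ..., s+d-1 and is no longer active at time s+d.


Each activity i is active on [start_i, start_i + duration_i).
Compute total resource usage per time slot:
  t=0: active resources = [], total = 0
  t=1: active resources = [5], total = 5
  t=2: active resources = [5, 1], total = 6
  t=3: active resources = [5, 1], total = 6
  t=4: active resources = [5, 1], total = 6
  t=5: active resources = [2, 1], total = 3
  t=6: active resources = [1, 2, 1], total = 4
  t=7: active resources = [1, 6], total = 7
  t=8: active resources = [1, 6], total = 7
  t=9: active resources = [6], total = 6
  t=10: active resources = [6], total = 6
Peak resource demand = 7

7


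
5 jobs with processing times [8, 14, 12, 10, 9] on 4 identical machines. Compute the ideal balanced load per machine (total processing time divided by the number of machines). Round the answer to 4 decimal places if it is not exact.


Total processing time = 8 + 14 + 12 + 10 + 9 = 53
Number of machines = 4
Ideal balanced load = 53 / 4 = 13.25

13.25


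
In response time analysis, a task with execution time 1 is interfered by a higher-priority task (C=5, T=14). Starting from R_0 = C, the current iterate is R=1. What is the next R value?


R_next = C + ceil(R_prev / T_hp) * C_hp
ceil(1 / 14) = ceil(0.0714) = 1
Interference = 1 * 5 = 5
R_next = 1 + 5 = 6

6


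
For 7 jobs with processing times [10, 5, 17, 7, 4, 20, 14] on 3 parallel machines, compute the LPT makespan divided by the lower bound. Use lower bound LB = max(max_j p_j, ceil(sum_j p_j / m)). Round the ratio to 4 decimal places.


LPT order: [20, 17, 14, 10, 7, 5, 4]
Machine loads after assignment: [25, 28, 24]
LPT makespan = 28
Lower bound = max(max_job, ceil(total/3)) = max(20, 26) = 26
Ratio = 28 / 26 = 1.0769

1.0769


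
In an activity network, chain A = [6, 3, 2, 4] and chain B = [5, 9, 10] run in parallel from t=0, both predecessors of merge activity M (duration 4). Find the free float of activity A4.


ES(A4) = sum of predecessors on chain A = 11
EF(A4) = ES + duration = 11 + 4 = 15
Successor of A4 is M. ES(M) = max(sum(A), sum(B)) = max(15, 24) = 24
Free float = ES(successor) - EF(current) = 24 - 15 = 9

9


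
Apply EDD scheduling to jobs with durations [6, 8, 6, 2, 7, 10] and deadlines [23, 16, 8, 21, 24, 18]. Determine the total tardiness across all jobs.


Sort by due date (EDD order): [(6, 8), (8, 16), (10, 18), (2, 21), (6, 23), (7, 24)]
Compute completion times and tardiness:
  Job 1: p=6, d=8, C=6, tardiness=max(0,6-8)=0
  Job 2: p=8, d=16, C=14, tardiness=max(0,14-16)=0
  Job 3: p=10, d=18, C=24, tardiness=max(0,24-18)=6
  Job 4: p=2, d=21, C=26, tardiness=max(0,26-21)=5
  Job 5: p=6, d=23, C=32, tardiness=max(0,32-23)=9
  Job 6: p=7, d=24, C=39, tardiness=max(0,39-24)=15
Total tardiness = 35

35


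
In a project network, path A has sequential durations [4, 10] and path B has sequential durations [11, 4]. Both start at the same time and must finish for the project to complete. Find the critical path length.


Path A total = 4 + 10 = 14
Path B total = 11 + 4 = 15
Critical path = longest path = max(14, 15) = 15

15


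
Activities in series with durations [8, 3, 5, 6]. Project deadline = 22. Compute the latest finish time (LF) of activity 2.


LF(activity 2) = deadline - sum of successor durations
Successors: activities 3 through 4 with durations [5, 6]
Sum of successor durations = 11
LF = 22 - 11 = 11

11


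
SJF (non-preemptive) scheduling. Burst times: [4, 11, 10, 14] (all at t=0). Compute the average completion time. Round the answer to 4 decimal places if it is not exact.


SJF order (ascending): [4, 10, 11, 14]
Completion times:
  Job 1: burst=4, C=4
  Job 2: burst=10, C=14
  Job 3: burst=11, C=25
  Job 4: burst=14, C=39
Average completion = 82/4 = 20.5

20.5


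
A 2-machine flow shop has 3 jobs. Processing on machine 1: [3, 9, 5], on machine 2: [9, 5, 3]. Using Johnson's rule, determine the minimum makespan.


Apply Johnson's rule:
  Group 1 (a <= b): [(1, 3, 9)]
  Group 2 (a > b): [(2, 9, 5), (3, 5, 3)]
Optimal job order: [1, 2, 3]
Schedule:
  Job 1: M1 done at 3, M2 done at 12
  Job 2: M1 done at 12, M2 done at 17
  Job 3: M1 done at 17, M2 done at 20
Makespan = 20

20


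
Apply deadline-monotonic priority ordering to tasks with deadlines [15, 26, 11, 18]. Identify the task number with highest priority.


Sort tasks by relative deadline (ascending):
  Task 3: deadline = 11
  Task 1: deadline = 15
  Task 4: deadline = 18
  Task 2: deadline = 26
Priority order (highest first): [3, 1, 4, 2]
Highest priority task = 3

3


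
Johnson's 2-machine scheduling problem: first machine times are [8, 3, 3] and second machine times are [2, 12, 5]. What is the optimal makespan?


Apply Johnson's rule:
  Group 1 (a <= b): [(2, 3, 12), (3, 3, 5)]
  Group 2 (a > b): [(1, 8, 2)]
Optimal job order: [2, 3, 1]
Schedule:
  Job 2: M1 done at 3, M2 done at 15
  Job 3: M1 done at 6, M2 done at 20
  Job 1: M1 done at 14, M2 done at 22
Makespan = 22

22


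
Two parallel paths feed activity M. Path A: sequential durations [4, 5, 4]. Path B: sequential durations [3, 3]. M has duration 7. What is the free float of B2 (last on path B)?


ES(B2) = sum of predecessors on chain B = 3
EF(B2) = ES + duration = 3 + 3 = 6
Successor of B2 is M. ES(M) = max(sum(A), sum(B)) = max(13, 6) = 13
Free float = ES(successor) - EF(current) = 13 - 6 = 7

7


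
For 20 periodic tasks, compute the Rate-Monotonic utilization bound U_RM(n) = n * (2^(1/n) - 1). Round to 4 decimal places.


Compute 2^(1/20) = 1.0352649238
Subtract 1: 1.0352649238 - 1 = 0.0352649238
Multiply by n: 20 * 0.0352649238 = 0.7052984760
Round to 4 dp: 0.7053

0.7053


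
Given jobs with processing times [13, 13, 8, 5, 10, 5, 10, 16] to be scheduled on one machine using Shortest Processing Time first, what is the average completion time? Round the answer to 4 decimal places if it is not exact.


Sort jobs by processing time (SPT order): [5, 5, 8, 10, 10, 13, 13, 16]
Compute completion times sequentially:
  Job 1: processing = 5, completes at 5
  Job 2: processing = 5, completes at 10
  Job 3: processing = 8, completes at 18
  Job 4: processing = 10, completes at 28
  Job 5: processing = 10, completes at 38
  Job 6: processing = 13, completes at 51
  Job 7: processing = 13, completes at 64
  Job 8: processing = 16, completes at 80
Sum of completion times = 294
Average completion time = 294/8 = 36.75

36.75


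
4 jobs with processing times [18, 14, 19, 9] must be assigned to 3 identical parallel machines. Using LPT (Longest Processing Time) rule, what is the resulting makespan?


Sort jobs in decreasing order (LPT): [19, 18, 14, 9]
Assign each job to the least loaded machine:
  Machine 1: jobs [19], load = 19
  Machine 2: jobs [18], load = 18
  Machine 3: jobs [14, 9], load = 23
Makespan = max load = 23

23


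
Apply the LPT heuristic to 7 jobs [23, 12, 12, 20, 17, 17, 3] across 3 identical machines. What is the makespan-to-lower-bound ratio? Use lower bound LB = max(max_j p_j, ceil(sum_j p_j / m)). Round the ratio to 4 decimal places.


LPT order: [23, 20, 17, 17, 12, 12, 3]
Machine loads after assignment: [35, 35, 34]
LPT makespan = 35
Lower bound = max(max_job, ceil(total/3)) = max(23, 35) = 35
Ratio = 35 / 35 = 1.0

1.0


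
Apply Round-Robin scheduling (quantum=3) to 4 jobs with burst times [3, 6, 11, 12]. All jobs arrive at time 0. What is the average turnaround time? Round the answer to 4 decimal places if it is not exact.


Time quantum = 3
Execution trace:
  J1 runs 3 units, time = 3
  J2 runs 3 units, time = 6
  J3 runs 3 units, time = 9
  J4 runs 3 units, time = 12
  J2 runs 3 units, time = 15
  J3 runs 3 units, time = 18
  J4 runs 3 units, time = 21
  J3 runs 3 units, time = 24
  J4 runs 3 units, time = 27
  J3 runs 2 units, time = 29
  J4 runs 3 units, time = 32
Finish times: [3, 15, 29, 32]
Average turnaround = 79/4 = 19.75

19.75


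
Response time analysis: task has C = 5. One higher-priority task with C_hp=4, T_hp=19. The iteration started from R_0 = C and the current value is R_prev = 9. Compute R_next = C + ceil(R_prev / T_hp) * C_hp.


R_next = C + ceil(R_prev / T_hp) * C_hp
ceil(9 / 19) = ceil(0.4737) = 1
Interference = 1 * 4 = 4
R_next = 5 + 4 = 9
R_next = R_prev, so the iteration has converged (response time = 9).

9


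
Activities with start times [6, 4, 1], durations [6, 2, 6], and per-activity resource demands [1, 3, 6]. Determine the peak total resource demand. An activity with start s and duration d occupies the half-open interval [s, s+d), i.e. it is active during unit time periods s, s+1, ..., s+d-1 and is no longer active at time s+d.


Each activity i is active on [start_i, start_i + duration_i).
Compute total resource usage per time slot:
  t=0: active resources = [], total = 0
  t=1: active resources = [6], total = 6
  t=2: active resources = [6], total = 6
  t=3: active resources = [6], total = 6
  t=4: active resources = [3, 6], total = 9
  t=5: active resources = [3, 6], total = 9
  t=6: active resources = [1, 6], total = 7
  t=7: active resources = [1], total = 1
  t=8: active resources = [1], total = 1
  t=9: active resources = [1], total = 1
  t=10: active resources = [1], total = 1
  t=11: active resources = [1], total = 1
Peak resource demand = 9

9


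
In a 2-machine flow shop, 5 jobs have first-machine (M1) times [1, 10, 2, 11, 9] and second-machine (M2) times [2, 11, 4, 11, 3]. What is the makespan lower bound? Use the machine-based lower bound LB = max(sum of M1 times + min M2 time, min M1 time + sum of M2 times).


LB1 = sum(M1 times) + min(M2 times) = 33 + 2 = 35
LB2 = min(M1 times) + sum(M2 times) = 1 + 31 = 32
Lower bound = max(LB1, LB2) = max(35, 32) = 35

35


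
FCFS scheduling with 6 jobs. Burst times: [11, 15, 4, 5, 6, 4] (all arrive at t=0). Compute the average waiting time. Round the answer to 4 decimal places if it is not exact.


FCFS order (as given): [11, 15, 4, 5, 6, 4]
Waiting times:
  Job 1: wait = 0
  Job 2: wait = 11
  Job 3: wait = 26
  Job 4: wait = 30
  Job 5: wait = 35
  Job 6: wait = 41
Sum of waiting times = 143
Average waiting time = 143/6 = 23.8333

23.8333


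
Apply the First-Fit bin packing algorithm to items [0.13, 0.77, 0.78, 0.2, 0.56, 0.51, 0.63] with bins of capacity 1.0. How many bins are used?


Place items sequentially using First-Fit:
  Item 0.13 -> new Bin 1
  Item 0.77 -> Bin 1 (now 0.9)
  Item 0.78 -> new Bin 2
  Item 0.2 -> Bin 2 (now 0.98)
  Item 0.56 -> new Bin 3
  Item 0.51 -> new Bin 4
  Item 0.63 -> new Bin 5
Total bins used = 5

5


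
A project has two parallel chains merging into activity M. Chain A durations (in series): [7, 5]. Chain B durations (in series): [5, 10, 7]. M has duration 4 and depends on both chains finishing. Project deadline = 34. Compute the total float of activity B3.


Forward pass: ES(B3) = sum of predecessors on chain B = 15
EF = ES + duration = 15 + 7 = 22
Backward pass: LF(M) = deadline = 34; LS(M) = 34 - 4 = 30
LF(B3) = LS(M) - sum(successors on chain B) = 30 - 0 = 30
LS = LF - duration = 30 - 7 = 23
Total float = LS - ES = 23 - 15 = 8

8


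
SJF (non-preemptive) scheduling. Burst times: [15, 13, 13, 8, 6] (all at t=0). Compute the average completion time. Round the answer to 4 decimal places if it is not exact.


SJF order (ascending): [6, 8, 13, 13, 15]
Completion times:
  Job 1: burst=6, C=6
  Job 2: burst=8, C=14
  Job 3: burst=13, C=27
  Job 4: burst=13, C=40
  Job 5: burst=15, C=55
Average completion = 142/5 = 28.4

28.4


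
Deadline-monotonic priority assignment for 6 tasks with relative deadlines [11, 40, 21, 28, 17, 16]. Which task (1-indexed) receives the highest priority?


Sort tasks by relative deadline (ascending):
  Task 1: deadline = 11
  Task 6: deadline = 16
  Task 5: deadline = 17
  Task 3: deadline = 21
  Task 4: deadline = 28
  Task 2: deadline = 40
Priority order (highest first): [1, 6, 5, 3, 4, 2]
Highest priority task = 1

1


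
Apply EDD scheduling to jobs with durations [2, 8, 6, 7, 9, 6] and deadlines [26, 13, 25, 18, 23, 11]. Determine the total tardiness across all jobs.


Sort by due date (EDD order): [(6, 11), (8, 13), (7, 18), (9, 23), (6, 25), (2, 26)]
Compute completion times and tardiness:
  Job 1: p=6, d=11, C=6, tardiness=max(0,6-11)=0
  Job 2: p=8, d=13, C=14, tardiness=max(0,14-13)=1
  Job 3: p=7, d=18, C=21, tardiness=max(0,21-18)=3
  Job 4: p=9, d=23, C=30, tardiness=max(0,30-23)=7
  Job 5: p=6, d=25, C=36, tardiness=max(0,36-25)=11
  Job 6: p=2, d=26, C=38, tardiness=max(0,38-26)=12
Total tardiness = 34

34


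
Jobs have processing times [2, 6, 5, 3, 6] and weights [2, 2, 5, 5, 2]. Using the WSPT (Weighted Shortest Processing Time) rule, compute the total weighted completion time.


Compute p/w ratios and sort ascending (WSPT): [(3, 5), (2, 2), (5, 5), (6, 2), (6, 2)]
Compute weighted completion times:
  Job (p=3,w=5): C=3, w*C=5*3=15
  Job (p=2,w=2): C=5, w*C=2*5=10
  Job (p=5,w=5): C=10, w*C=5*10=50
  Job (p=6,w=2): C=16, w*C=2*16=32
  Job (p=6,w=2): C=22, w*C=2*22=44
Total weighted completion time = 151

151


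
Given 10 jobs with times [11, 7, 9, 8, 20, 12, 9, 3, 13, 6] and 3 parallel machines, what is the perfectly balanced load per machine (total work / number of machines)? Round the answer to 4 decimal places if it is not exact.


Total processing time = 11 + 7 + 9 + 8 + 20 + 12 + 9 + 3 + 13 + 6 = 98
Number of machines = 3
Ideal balanced load = 98 / 3 = 32.6667

32.6667


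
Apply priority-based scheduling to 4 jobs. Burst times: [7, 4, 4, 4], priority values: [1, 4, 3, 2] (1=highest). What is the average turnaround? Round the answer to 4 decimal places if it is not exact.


Sort by priority (ascending = highest first):
Order: [(1, 7), (2, 4), (3, 4), (4, 4)]
Completion times:
  Priority 1, burst=7, C=7
  Priority 2, burst=4, C=11
  Priority 3, burst=4, C=15
  Priority 4, burst=4, C=19
Average turnaround = 52/4 = 13.0

13.0


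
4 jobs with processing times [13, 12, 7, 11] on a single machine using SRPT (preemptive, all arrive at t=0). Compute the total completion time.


Since all jobs arrive at t=0, SRPT equals SPT ordering.
SPT order: [7, 11, 12, 13]
Completion times:
  Job 1: p=7, C=7
  Job 2: p=11, C=18
  Job 3: p=12, C=30
  Job 4: p=13, C=43
Total completion time = 7 + 18 + 30 + 43 = 98

98


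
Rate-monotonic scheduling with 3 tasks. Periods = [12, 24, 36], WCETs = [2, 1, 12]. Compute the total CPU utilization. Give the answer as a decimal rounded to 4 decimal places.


Compute individual utilizations (exact fractions):
  Task 1: C/T = 2/12 = 1/6 (approx. 0.1667)
  Task 2: C/T = 1/24 (approx. 0.0417)
  Task 3: C/T = 12/36 = 1/3 (approx. 0.3333)
Total utilization U = 1/6 + 1/24 + 1/3 = 13/24
Rounded to 4 decimal places: U = 0.5417
RM (Liu & Layland) bound for 3 tasks = 0.779763; compare with U = 13/24 (approx. 0.541667)
U <= bound, so schedulable by RM sufficient condition.

0.5417


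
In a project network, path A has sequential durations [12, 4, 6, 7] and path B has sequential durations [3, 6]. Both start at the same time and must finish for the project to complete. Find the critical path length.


Path A total = 12 + 4 + 6 + 7 = 29
Path B total = 3 + 6 = 9
Critical path = longest path = max(29, 9) = 29

29


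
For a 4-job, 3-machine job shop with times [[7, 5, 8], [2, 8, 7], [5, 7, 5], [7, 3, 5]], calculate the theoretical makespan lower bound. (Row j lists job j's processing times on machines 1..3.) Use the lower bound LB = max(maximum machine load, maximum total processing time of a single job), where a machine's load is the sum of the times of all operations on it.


Machine loads:
  Machine 1: 7 + 2 + 5 + 7 = 21
  Machine 2: 5 + 8 + 7 + 3 = 23
  Machine 3: 8 + 7 + 5 + 5 = 25
Max machine load = 25
Job totals:
  Job 1: 20
  Job 2: 17
  Job 3: 17
  Job 4: 15
Max job total = 20
Lower bound = max(25, 20) = 25

25


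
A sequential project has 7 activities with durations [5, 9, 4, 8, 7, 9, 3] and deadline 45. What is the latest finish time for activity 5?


LF(activity 5) = deadline - sum of successor durations
Successors: activities 6 through 7 with durations [9, 3]
Sum of successor durations = 12
LF = 45 - 12 = 33

33


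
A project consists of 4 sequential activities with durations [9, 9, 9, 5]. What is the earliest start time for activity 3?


Activity 3 starts after activities 1 through 2 complete.
Predecessor durations: [9, 9]
ES = 9 + 9 = 18

18


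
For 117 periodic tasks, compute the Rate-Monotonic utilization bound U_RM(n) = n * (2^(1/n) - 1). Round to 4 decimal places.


Compute 2^(1/117) = 1.0059419185
Subtract 1: 1.0059419185 - 1 = 0.0059419185
Multiply by n: 117 * 0.0059419185 = 0.6952044645
Round to 4 dp: 0.6952

0.6952


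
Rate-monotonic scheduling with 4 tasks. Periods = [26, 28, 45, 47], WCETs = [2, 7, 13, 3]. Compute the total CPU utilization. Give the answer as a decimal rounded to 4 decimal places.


Compute individual utilizations (exact fractions):
  Task 1: C/T = 2/26 = 1/13 (approx. 0.0769)
  Task 2: C/T = 7/28 = 1/4 (approx. 0.25)
  Task 3: C/T = 13/45 (approx. 0.2889)
  Task 4: C/T = 3/47 (approx. 0.0638)
Total utilization U = 1/13 + 1/4 + 13/45 + 3/47 = 74747/109980
Rounded to 4 decimal places: U = 0.6796
RM (Liu & Layland) bound for 4 tasks = 0.756828; compare with U = 74747/109980 (approx. 0.679642)
U <= bound, so schedulable by RM sufficient condition.

0.6796


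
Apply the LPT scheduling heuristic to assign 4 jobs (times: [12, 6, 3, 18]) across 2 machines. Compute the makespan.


Sort jobs in decreasing order (LPT): [18, 12, 6, 3]
Assign each job to the least loaded machine:
  Machine 1: jobs [18, 3], load = 21
  Machine 2: jobs [12, 6], load = 18
Makespan = max load = 21

21


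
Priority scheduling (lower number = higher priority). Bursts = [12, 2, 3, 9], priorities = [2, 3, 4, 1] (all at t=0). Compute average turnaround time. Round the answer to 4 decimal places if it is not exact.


Sort by priority (ascending = highest first):
Order: [(1, 9), (2, 12), (3, 2), (4, 3)]
Completion times:
  Priority 1, burst=9, C=9
  Priority 2, burst=12, C=21
  Priority 3, burst=2, C=23
  Priority 4, burst=3, C=26
Average turnaround = 79/4 = 19.75

19.75


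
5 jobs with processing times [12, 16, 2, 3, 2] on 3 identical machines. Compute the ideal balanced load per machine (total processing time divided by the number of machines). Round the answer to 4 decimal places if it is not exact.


Total processing time = 12 + 16 + 2 + 3 + 2 = 35
Number of machines = 3
Ideal balanced load = 35 / 3 = 11.6667

11.6667


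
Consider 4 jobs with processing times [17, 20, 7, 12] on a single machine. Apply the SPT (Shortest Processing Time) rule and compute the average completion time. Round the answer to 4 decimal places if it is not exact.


Sort jobs by processing time (SPT order): [7, 12, 17, 20]
Compute completion times sequentially:
  Job 1: processing = 7, completes at 7
  Job 2: processing = 12, completes at 19
  Job 3: processing = 17, completes at 36
  Job 4: processing = 20, completes at 56
Sum of completion times = 118
Average completion time = 118/4 = 29.5

29.5


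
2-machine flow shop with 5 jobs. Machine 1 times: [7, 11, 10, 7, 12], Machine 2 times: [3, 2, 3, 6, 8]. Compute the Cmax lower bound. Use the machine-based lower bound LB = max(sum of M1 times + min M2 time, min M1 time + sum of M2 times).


LB1 = sum(M1 times) + min(M2 times) = 47 + 2 = 49
LB2 = min(M1 times) + sum(M2 times) = 7 + 22 = 29
Lower bound = max(LB1, LB2) = max(49, 29) = 49

49


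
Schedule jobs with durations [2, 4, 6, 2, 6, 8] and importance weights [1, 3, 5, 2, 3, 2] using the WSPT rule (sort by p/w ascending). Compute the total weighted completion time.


Compute p/w ratios and sort ascending (WSPT): [(2, 2), (6, 5), (4, 3), (2, 1), (6, 3), (8, 2)]
Compute weighted completion times:
  Job (p=2,w=2): C=2, w*C=2*2=4
  Job (p=6,w=5): C=8, w*C=5*8=40
  Job (p=4,w=3): C=12, w*C=3*12=36
  Job (p=2,w=1): C=14, w*C=1*14=14
  Job (p=6,w=3): C=20, w*C=3*20=60
  Job (p=8,w=2): C=28, w*C=2*28=56
Total weighted completion time = 210

210


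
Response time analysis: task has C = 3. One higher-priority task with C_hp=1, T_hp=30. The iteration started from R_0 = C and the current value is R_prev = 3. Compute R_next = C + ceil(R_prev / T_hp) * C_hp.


R_next = C + ceil(R_prev / T_hp) * C_hp
ceil(3 / 30) = ceil(0.1) = 1
Interference = 1 * 1 = 1
R_next = 3 + 1 = 4

4


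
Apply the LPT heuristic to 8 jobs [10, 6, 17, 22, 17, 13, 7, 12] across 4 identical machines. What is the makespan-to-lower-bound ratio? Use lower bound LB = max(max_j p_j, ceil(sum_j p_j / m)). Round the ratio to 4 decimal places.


LPT order: [22, 17, 17, 13, 12, 10, 7, 6]
Machine loads after assignment: [28, 27, 24, 25]
LPT makespan = 28
Lower bound = max(max_job, ceil(total/4)) = max(22, 26) = 26
Ratio = 28 / 26 = 1.0769

1.0769


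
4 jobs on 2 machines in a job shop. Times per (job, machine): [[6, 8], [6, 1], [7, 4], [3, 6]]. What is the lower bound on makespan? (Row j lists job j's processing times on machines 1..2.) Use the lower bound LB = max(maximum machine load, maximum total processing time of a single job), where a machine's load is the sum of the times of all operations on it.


Machine loads:
  Machine 1: 6 + 6 + 7 + 3 = 22
  Machine 2: 8 + 1 + 4 + 6 = 19
Max machine load = 22
Job totals:
  Job 1: 14
  Job 2: 7
  Job 3: 11
  Job 4: 9
Max job total = 14
Lower bound = max(22, 14) = 22

22


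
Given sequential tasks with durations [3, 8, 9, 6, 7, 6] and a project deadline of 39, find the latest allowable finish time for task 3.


LF(activity 3) = deadline - sum of successor durations
Successors: activities 4 through 6 with durations [6, 7, 6]
Sum of successor durations = 19
LF = 39 - 19 = 20

20


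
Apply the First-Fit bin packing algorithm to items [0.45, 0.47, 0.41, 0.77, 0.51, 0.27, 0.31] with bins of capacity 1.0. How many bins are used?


Place items sequentially using First-Fit:
  Item 0.45 -> new Bin 1
  Item 0.47 -> Bin 1 (now 0.92)
  Item 0.41 -> new Bin 2
  Item 0.77 -> new Bin 3
  Item 0.51 -> Bin 2 (now 0.92)
  Item 0.27 -> new Bin 4
  Item 0.31 -> Bin 4 (now 0.58)
Total bins used = 4

4


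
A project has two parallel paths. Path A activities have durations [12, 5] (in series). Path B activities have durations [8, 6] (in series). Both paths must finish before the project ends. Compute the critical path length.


Path A total = 12 + 5 = 17
Path B total = 8 + 6 = 14
Critical path = longest path = max(17, 14) = 17

17


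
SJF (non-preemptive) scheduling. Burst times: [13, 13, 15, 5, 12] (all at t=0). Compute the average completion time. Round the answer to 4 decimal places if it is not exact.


SJF order (ascending): [5, 12, 13, 13, 15]
Completion times:
  Job 1: burst=5, C=5
  Job 2: burst=12, C=17
  Job 3: burst=13, C=30
  Job 4: burst=13, C=43
  Job 5: burst=15, C=58
Average completion = 153/5 = 30.6

30.6
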